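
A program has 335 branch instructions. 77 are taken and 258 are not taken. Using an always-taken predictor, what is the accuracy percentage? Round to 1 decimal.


Predictor: always-taken
Correct predictions = 77
Accuracy = 77 / 335 * 100 = 23.0%

23.0


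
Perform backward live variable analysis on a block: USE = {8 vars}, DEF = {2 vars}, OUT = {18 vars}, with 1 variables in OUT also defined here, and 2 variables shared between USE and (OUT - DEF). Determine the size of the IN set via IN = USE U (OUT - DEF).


OUT - DEF: 18 - 1 = 17
|IN| = |USE| + |OUT - DEF| - |USE ∩ (OUT - DEF)| = 8 + 17 - 2 = 23

23


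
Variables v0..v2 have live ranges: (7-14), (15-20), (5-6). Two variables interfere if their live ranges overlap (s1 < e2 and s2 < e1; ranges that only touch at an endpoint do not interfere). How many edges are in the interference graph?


Check all pairs for overlapping intervals.
Two intervals (s1,e1) and (s2,e2) overlap if s1 < e2 and s2 < e1.
v0 (7-14) vs v1..v2: overlaps none -> 0
v1 (15-20) vs v2: overlaps none -> 0
Total overlapping pairs = 0 + 0 = 0

0


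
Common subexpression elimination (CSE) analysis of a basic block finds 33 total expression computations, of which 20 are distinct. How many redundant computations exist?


CSE count = total expressions - unique expressions
= 33 - 20 = 13

13


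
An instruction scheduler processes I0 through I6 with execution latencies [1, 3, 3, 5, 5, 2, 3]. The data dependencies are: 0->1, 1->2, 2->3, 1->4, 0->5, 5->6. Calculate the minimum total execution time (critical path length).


Compute longest path through dependency graph: dist(Ik) = max over predecessors of dist + latency(Ik).
dist(I0) = latency 1 = 1
dist(I1) = dist(I0) + 3 = 1 + 3 = 4
dist(I2) = dist(I1) + 3 = 4 + 3 = 7
dist(I3) = dist(I2) + 5 = 7 + 5 = 12
dist(I4) = dist(I1) + 5 = 4 + 5 = 9
dist(I5) = dist(I0) + 2 = 1 + 2 = 3
dist(I6) = dist(I5) + 3 = 3 + 3 = 6
Critical path = max dist = 12

12


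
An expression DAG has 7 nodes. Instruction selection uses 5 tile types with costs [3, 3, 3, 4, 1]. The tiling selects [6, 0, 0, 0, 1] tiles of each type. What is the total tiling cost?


Total cost = sum(count_i * cost_i)
= 6*3 + 0*3 + 0*3 + 0*4 + 1*1
= 19

19


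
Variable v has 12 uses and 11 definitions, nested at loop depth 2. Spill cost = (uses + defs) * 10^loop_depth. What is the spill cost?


uses + defs = 12 + 11 = 23
10^2 = 100
Spill cost = 23 * 100 = 2300

2300


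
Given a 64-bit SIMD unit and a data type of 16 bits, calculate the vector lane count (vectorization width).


Width = SIMD bits / data type bits
= 64 / 16 = 4

4


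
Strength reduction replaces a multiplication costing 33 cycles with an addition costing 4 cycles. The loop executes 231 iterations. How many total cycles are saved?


Per-iteration saving = 33 - 4 = 29
Total saved = 231 * 29 = 6699

6699


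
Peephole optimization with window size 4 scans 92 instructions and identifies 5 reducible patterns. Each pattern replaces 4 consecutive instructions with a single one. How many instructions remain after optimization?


Each match removes 3 instructions.
Total removed = 5 * 3 = 15
Remaining = 92 - 15 = 77

77


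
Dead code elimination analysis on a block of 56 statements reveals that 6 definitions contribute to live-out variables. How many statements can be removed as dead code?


Dead code = total statements - live definitions
= 56 - 6 = 50

50


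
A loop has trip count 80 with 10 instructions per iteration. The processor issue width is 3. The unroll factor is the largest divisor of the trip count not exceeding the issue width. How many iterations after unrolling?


Largest divisor of 80 <= 3 is 2
New iterations = 80 / 2 = 40

40


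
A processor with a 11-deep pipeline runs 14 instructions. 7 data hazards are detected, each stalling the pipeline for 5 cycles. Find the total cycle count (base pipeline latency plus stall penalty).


Base cycles = 11 + 14 - 1 = 24
Total stalls = 7 * 5 = 35
Total = 24 + 35 = 59

59


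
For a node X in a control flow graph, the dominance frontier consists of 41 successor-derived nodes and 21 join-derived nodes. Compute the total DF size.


DF(X) = direct successor contributions + join point contributions
= 41 + 21 = 62

62


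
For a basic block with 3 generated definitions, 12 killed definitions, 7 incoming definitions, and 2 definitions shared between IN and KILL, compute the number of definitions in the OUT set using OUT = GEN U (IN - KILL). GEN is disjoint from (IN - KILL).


IN - KILL: 7 - 2 = 5 surviving definitions
OUT = GEN + surviving = 3 + 5 = 8

8


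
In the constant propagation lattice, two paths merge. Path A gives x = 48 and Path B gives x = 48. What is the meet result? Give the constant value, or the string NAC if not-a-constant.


Meet operation: if both paths give the same constant, result is that constant; if they differ, result is NAC (not-a-constant).
Path A: 48, Path B: 48 -> equal
Result: constant -> 48

48


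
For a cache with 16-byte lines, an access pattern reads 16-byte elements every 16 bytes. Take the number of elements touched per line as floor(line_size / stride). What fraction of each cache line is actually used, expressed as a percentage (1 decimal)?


Elements per cache line = floor(16 / 16) = 1
Bytes used = 1 * 16 = 16
Utilization = 16 / 16 * 100 = 100.0%

100.0


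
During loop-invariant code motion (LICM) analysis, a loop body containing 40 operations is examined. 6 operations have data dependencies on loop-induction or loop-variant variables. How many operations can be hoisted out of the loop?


Invariant candidates = total - loop-dependent
= 40 - 6 = 34

34


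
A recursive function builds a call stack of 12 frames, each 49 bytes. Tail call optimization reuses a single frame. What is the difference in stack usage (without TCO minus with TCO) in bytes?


Without TCO: 12 * 49 = 588 bytes
With TCO: reuse 1 frame = 49 bytes
Savings = 588 - 49 = 539

539


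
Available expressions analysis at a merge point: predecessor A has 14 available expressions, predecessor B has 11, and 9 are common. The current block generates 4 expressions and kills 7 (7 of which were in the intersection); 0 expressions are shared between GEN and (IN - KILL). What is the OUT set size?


IN = intersection of predecessors = 9
IN - KILL = 9 - 7 = 2
|OUT| = |GEN| + |IN - KILL| - |GEN ∩ (IN - KILL)| = 4 + 2 - 0 = 6

6


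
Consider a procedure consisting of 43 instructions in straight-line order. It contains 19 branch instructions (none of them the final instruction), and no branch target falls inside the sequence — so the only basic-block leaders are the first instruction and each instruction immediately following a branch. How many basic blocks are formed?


With no in-sequence branch targets, the leaders are the first instruction plus the instruction after each branch.
Number of basic blocks = branches + 1
= 19 + 1 = 20

20


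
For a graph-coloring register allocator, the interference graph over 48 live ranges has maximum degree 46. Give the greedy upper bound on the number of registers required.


Greedy coloring never needs more than (max_degree + 1) colors: when coloring a vertex, at most max_degree neighbors are already colored.
Upper bound = 46 + 1 = 47

47


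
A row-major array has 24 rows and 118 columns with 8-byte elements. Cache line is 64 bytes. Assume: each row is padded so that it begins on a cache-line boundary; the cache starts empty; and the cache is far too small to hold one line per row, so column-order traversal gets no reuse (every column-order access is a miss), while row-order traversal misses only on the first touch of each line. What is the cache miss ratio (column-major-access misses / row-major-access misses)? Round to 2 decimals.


Each row occupies 118 * 8 = 944 bytes and starts on a line boundary, so it spans ceil(944 / 64) = 15 cache lines.
Row-major traversal misses (one per line touched): 24 * ceil(118 * 8 / 64) = 360
Column-major traversal misses (no reuse, every access misses): 24 * 118 = 2832
Ratio = 2832 / 360 = 7.87

7.87


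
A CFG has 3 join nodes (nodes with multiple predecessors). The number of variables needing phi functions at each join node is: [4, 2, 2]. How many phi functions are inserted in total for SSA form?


Total phi functions = sum of phi functions at each join node
= 4 + 2 + 2 = 8

8


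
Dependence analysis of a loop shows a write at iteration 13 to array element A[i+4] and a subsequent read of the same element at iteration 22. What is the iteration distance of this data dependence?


Distance = read iteration - write iteration
= 22 - 13 = 9

9


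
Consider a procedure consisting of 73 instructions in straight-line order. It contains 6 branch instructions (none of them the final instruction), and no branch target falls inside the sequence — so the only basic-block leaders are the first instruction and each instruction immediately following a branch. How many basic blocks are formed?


With no in-sequence branch targets, the leaders are the first instruction plus the instruction after each branch.
Number of basic blocks = branches + 1
= 6 + 1 = 7

7


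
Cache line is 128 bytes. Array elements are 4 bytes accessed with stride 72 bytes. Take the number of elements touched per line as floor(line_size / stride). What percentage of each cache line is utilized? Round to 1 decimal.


Elements per cache line = floor(128 / 72) = 1
Bytes used = 1 * 4 = 4
Utilization = 4 / 128 * 100 = 3.1%

3.1


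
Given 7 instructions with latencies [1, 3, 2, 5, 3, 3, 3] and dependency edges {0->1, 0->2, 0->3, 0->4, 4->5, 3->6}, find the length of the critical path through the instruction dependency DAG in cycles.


Compute longest path through dependency graph: dist(Ik) = max over predecessors of dist + latency(Ik).
dist(I0) = latency 1 = 1
dist(I1) = dist(I0) + 3 = 1 + 3 = 4
dist(I2) = dist(I0) + 2 = 1 + 2 = 3
dist(I3) = dist(I0) + 5 = 1 + 5 = 6
dist(I4) = dist(I0) + 3 = 1 + 3 = 4
dist(I5) = dist(I4) + 3 = 4 + 3 = 7
dist(I6) = dist(I3) + 3 = 6 + 3 = 9
Critical path = max dist = 9

9


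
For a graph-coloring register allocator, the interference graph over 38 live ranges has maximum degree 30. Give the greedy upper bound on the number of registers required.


Greedy coloring never needs more than (max_degree + 1) colors: when coloring a vertex, at most max_degree neighbors are already colored.
Upper bound = 30 + 1 = 31

31


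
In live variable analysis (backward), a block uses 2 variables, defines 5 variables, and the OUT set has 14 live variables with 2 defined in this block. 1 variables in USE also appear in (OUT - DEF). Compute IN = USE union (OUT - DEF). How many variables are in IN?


OUT - DEF: 14 - 2 = 12
|IN| = |USE| + |OUT - DEF| - |USE ∩ (OUT - DEF)| = 2 + 12 - 1 = 13

13


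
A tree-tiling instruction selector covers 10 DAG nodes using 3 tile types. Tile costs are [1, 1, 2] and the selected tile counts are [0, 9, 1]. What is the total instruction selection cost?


Total cost = sum(count_i * cost_i)
= 0*1 + 9*1 + 1*2
= 11

11


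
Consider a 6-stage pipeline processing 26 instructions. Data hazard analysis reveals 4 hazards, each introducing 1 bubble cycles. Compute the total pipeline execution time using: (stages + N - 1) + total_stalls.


Base cycles = 6 + 26 - 1 = 31
Total stalls = 4 * 1 = 4
Total = 31 + 4 = 35

35


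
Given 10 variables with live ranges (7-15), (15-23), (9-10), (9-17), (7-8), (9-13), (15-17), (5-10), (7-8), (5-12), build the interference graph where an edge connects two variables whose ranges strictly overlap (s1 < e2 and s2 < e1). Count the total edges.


Check all pairs for overlapping intervals.
Two intervals (s1,e1) and (s2,e2) overlap if s1 < e2 and s2 < e1.
v0 (7-15) vs v1..v9: overlaps v2, v3, v4, v5, v7, v8, v9 -> 7
v1 (15-23) vs v2..v9: overlaps v3, v6 -> 2
v2 (9-10) vs v3..v9: overlaps v3, v5, v7, v9 -> 4
v3 (9-17) vs v4..v9: overlaps v5, v6, v7, v9 -> 4
v4 (7-8) vs v5..v9: overlaps v7, v8, v9 -> 3
v5 (9-13) vs v6..v9: overlaps v7, v9 -> 2
v6 (15-17) vs v7..v9: overlaps none -> 0
v7 (5-10) vs v8..v9: overlaps v8, v9 -> 2
v8 (7-8) vs v9: overlaps v9 -> 1
Total overlapping pairs = 7 + 2 + 4 + 4 + 3 + 2 + 0 + 2 + 1 = 25

25


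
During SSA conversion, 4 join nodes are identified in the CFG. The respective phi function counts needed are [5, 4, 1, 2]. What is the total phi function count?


Total phi functions = sum of phi functions at each join node
= 5 + 4 + 1 + 2 = 12

12


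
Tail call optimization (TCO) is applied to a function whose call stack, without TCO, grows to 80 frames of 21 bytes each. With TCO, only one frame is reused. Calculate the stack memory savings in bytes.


Without TCO: 80 * 21 = 1680 bytes
With TCO: reuse 1 frame = 21 bytes
Savings = 1680 - 21 = 1659

1659


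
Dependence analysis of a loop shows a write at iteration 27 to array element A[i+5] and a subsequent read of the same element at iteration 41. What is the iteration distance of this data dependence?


Distance = read iteration - write iteration
= 41 - 27 = 14

14


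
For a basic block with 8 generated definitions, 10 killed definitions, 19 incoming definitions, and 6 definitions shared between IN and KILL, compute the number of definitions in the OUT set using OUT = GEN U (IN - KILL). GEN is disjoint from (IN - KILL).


IN - KILL: 19 - 6 = 13 surviving definitions
OUT = GEN + surviving = 8 + 13 = 21

21


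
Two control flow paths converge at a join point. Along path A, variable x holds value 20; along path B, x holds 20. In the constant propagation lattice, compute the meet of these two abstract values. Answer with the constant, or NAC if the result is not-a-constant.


Meet operation: if both paths give the same constant, result is that constant; if they differ, result is NAC (not-a-constant).
Path A: 20, Path B: 20 -> equal
Result: constant -> 20

20


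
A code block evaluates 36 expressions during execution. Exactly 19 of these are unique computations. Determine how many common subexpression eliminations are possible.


CSE count = total expressions - unique expressions
= 36 - 19 = 17

17


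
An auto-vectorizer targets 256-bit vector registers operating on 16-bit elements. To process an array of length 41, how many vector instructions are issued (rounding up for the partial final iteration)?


Width = 256 / 16 = 16 elements per vector op
Iterations = ceil(41 / 16) = 3

3


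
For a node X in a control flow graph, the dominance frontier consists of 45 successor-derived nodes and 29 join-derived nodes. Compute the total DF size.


DF(X) = direct successor contributions + join point contributions
= 45 + 29 = 74

74


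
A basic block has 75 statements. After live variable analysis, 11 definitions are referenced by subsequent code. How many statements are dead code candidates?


Dead code = total statements - live definitions
= 75 - 11 = 64

64


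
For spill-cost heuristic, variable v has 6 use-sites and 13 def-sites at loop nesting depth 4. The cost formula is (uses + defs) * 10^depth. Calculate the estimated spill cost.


uses + defs = 6 + 13 = 19
10^4 = 10000
Spill cost = 19 * 10000 = 190000

190000


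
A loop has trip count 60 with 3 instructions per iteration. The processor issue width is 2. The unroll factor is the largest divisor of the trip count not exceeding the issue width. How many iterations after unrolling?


Largest divisor of 60 <= 2 is 2
New iterations = 60 / 2 = 30

30


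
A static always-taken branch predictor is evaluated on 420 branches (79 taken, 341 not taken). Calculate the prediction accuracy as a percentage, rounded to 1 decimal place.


Predictor: always-taken
Correct predictions = 79
Accuracy = 79 / 420 * 100 = 18.8%

18.8


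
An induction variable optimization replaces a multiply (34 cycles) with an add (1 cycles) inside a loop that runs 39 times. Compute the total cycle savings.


Per-iteration saving = 34 - 1 = 33
Total saved = 39 * 33 = 1287

1287


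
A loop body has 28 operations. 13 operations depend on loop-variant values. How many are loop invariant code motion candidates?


Invariant candidates = total - loop-dependent
= 28 - 13 = 15

15


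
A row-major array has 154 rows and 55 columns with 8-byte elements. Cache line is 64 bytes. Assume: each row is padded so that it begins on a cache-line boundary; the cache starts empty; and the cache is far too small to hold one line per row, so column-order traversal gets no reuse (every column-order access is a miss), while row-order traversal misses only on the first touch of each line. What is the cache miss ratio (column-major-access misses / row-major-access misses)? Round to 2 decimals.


Each row occupies 55 * 8 = 440 bytes and starts on a line boundary, so it spans ceil(440 / 64) = 7 cache lines.
Row-major traversal misses (one per line touched): 154 * ceil(55 * 8 / 64) = 1078
Column-major traversal misses (no reuse, every access misses): 154 * 55 = 8470
Ratio = 8470 / 1078 = 7.86

7.86


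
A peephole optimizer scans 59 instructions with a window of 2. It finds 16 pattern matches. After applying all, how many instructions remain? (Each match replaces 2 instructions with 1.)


Each match removes 1 instructions.
Total removed = 16 * 1 = 16
Remaining = 59 - 16 = 43

43


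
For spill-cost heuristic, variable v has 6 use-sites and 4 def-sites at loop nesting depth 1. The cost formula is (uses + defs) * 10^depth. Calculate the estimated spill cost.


uses + defs = 6 + 4 = 10
10^1 = 10
Spill cost = 10 * 10 = 100

100


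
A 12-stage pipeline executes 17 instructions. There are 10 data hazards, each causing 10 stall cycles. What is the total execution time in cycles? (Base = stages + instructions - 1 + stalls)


Base cycles = 12 + 17 - 1 = 28
Total stalls = 10 * 10 = 100
Total = 28 + 100 = 128

128


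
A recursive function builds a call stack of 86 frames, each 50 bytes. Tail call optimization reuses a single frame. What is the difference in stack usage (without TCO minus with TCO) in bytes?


Without TCO: 86 * 50 = 4300 bytes
With TCO: reuse 1 frame = 50 bytes
Savings = 4300 - 50 = 4250

4250


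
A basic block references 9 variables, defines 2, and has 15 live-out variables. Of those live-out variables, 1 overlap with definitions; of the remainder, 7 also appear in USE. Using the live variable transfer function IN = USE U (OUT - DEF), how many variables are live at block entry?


OUT - DEF: 15 - 1 = 14
|IN| = |USE| + |OUT - DEF| - |USE ∩ (OUT - DEF)| = 9 + 14 - 7 = 16

16


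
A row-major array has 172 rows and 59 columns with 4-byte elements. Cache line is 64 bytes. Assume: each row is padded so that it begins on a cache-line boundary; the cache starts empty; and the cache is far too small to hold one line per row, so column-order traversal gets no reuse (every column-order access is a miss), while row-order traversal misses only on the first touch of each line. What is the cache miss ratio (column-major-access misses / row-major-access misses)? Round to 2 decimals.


Each row occupies 59 * 4 = 236 bytes and starts on a line boundary, so it spans ceil(236 / 64) = 4 cache lines.
Row-major traversal misses (one per line touched): 172 * ceil(59 * 4 / 64) = 688
Column-major traversal misses (no reuse, every access misses): 172 * 59 = 10148
Ratio = 10148 / 688 = 14.75

14.75


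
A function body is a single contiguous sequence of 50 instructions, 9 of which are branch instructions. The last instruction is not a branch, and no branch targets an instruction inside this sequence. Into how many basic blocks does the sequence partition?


With no in-sequence branch targets, the leaders are the first instruction plus the instruction after each branch.
Number of basic blocks = branches + 1
= 9 + 1 = 10

10


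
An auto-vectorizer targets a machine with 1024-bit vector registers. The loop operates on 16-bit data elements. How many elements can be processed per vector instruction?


Width = SIMD bits / data type bits
= 1024 / 16 = 64

64


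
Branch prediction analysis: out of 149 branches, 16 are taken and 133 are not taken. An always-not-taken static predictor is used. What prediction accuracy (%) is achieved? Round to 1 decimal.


Predictor: always-not-taken
Correct predictions = 133
Accuracy = 133 / 149 * 100 = 89.3%

89.3


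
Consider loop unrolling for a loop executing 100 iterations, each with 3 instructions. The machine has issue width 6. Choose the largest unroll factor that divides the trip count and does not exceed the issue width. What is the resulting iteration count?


Largest divisor of 100 <= 6 is 5
New iterations = 100 / 5 = 20

20


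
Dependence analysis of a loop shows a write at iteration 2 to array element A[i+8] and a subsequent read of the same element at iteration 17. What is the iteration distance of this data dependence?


Distance = read iteration - write iteration
= 17 - 2 = 15

15


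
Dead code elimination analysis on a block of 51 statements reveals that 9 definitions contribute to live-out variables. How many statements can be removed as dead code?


Dead code = total statements - live definitions
= 51 - 9 = 42

42


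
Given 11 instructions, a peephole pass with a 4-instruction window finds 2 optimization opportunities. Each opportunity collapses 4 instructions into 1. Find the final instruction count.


Each match removes 3 instructions.
Total removed = 2 * 3 = 6
Remaining = 11 - 6 = 5

5


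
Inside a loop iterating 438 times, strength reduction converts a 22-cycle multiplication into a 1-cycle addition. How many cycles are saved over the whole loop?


Per-iteration saving = 22 - 1 = 21
Total saved = 438 * 21 = 9198

9198


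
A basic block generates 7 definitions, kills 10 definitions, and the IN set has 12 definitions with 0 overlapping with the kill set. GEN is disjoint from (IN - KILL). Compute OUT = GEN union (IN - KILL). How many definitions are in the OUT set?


IN - KILL: 12 - 0 = 12 surviving definitions
OUT = GEN + surviving = 7 + 12 = 19

19


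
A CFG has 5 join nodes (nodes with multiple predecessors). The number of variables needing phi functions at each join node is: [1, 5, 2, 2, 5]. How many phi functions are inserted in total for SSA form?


Total phi functions = sum of phi functions at each join node
= 1 + 5 + 2 + 2 + 5 = 15

15


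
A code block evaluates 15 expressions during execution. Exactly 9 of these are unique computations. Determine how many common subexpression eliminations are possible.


CSE count = total expressions - unique expressions
= 15 - 9 = 6

6


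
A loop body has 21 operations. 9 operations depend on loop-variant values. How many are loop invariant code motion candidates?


Invariant candidates = total - loop-dependent
= 21 - 9 = 12

12


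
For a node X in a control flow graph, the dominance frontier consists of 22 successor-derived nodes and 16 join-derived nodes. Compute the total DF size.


DF(X) = direct successor contributions + join point contributions
= 22 + 16 = 38

38


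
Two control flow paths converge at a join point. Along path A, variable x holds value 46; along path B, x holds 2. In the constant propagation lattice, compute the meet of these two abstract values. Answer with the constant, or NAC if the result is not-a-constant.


Meet operation: if both paths give the same constant, result is that constant; if they differ, result is NAC (not-a-constant).
Path A: 46, Path B: 2 -> differ
Result: not-a-constant -> NAC

NAC


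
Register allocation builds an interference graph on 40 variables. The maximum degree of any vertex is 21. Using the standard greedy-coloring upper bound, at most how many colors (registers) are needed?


Greedy coloring never needs more than (max_degree + 1) colors: when coloring a vertex, at most max_degree neighbors are already colored.
Upper bound = 21 + 1 = 22

22


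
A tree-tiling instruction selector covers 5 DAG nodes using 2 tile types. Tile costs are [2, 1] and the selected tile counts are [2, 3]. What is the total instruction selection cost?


Total cost = sum(count_i * cost_i)
= 2*2 + 3*1
= 7

7


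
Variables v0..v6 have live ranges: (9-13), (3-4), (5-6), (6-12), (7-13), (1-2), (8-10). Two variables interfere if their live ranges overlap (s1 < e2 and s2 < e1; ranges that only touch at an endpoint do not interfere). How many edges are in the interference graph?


Check all pairs for overlapping intervals.
Two intervals (s1,e1) and (s2,e2) overlap if s1 < e2 and s2 < e1.
v0 (9-13) vs v1..v6: overlaps v3, v4, v6 -> 3
v1 (3-4) vs v2..v6: overlaps none -> 0
v2 (5-6) vs v3..v6: overlaps none -> 0
v3 (6-12) vs v4..v6: overlaps v4, v6 -> 2
v4 (7-13) vs v5..v6: overlaps v6 -> 1
v5 (1-2) vs v6: overlaps none -> 0
Total overlapping pairs = 3 + 0 + 0 + 2 + 1 + 0 = 6

6


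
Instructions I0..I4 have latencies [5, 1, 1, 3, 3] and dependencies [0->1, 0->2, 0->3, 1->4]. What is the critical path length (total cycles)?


Compute longest path through dependency graph: dist(Ik) = max over predecessors of dist + latency(Ik).
dist(I0) = latency 5 = 5
dist(I1) = dist(I0) + 1 = 5 + 1 = 6
dist(I2) = dist(I0) + 1 = 5 + 1 = 6
dist(I3) = dist(I0) + 3 = 5 + 3 = 8
dist(I4) = dist(I1) + 3 = 6 + 3 = 9
Critical path = max dist = 9

9


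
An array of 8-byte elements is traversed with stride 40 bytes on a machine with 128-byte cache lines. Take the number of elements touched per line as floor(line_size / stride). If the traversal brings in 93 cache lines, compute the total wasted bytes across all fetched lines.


Elements per line = floor(128 / 40) = 3
Bytes used per line = 3 * 8 = 24
Wasted per line = 128 - 24 = 104
Total wasted = 104 * 93 = 9672

9672


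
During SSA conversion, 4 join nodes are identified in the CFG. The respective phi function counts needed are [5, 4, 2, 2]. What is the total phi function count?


Total phi functions = sum of phi functions at each join node
= 5 + 4 + 2 + 2 = 13

13


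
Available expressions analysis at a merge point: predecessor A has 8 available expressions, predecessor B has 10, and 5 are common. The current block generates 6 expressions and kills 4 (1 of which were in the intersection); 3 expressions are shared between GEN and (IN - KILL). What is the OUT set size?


IN = intersection of predecessors = 5
IN - KILL = 5 - 1 = 4
|OUT| = |GEN| + |IN - KILL| - |GEN ∩ (IN - KILL)| = 6 + 4 - 3 = 7

7


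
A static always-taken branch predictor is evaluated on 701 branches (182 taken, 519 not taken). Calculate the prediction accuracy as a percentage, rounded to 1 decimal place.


Predictor: always-taken
Correct predictions = 182
Accuracy = 182 / 701 * 100 = 26.0%

26.0


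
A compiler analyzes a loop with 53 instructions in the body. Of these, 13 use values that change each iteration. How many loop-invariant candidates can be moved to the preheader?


Invariant candidates = total - loop-dependent
= 53 - 13 = 40

40


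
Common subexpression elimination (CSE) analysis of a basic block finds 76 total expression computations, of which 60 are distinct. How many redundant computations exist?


CSE count = total expressions - unique expressions
= 76 - 60 = 16

16


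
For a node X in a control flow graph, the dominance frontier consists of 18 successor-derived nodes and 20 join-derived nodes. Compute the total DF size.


DF(X) = direct successor contributions + join point contributions
= 18 + 20 = 38

38


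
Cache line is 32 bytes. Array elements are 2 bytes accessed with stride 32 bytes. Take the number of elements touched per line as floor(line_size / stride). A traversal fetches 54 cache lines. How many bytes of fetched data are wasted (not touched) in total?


Elements per line = floor(32 / 32) = 1
Bytes used per line = 1 * 2 = 2
Wasted per line = 32 - 2 = 30
Total wasted = 30 * 54 = 1620

1620


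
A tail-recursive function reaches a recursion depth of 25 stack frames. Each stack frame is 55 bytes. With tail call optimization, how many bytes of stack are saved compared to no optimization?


Without TCO: 25 * 55 = 1375 bytes
With TCO: reuse 1 frame = 55 bytes
Savings = 1375 - 55 = 1320

1320


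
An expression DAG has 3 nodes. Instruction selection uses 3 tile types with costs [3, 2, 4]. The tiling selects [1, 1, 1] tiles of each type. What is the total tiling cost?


Total cost = sum(count_i * cost_i)
= 1*3 + 1*2 + 1*4
= 9

9


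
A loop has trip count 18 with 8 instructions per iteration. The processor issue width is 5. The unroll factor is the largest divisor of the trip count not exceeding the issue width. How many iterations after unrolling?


Largest divisor of 18 <= 5 is 3
New iterations = 18 / 3 = 6

6


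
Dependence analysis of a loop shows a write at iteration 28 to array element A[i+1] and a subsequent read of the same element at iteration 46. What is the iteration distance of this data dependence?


Distance = read iteration - write iteration
= 46 - 28 = 18

18


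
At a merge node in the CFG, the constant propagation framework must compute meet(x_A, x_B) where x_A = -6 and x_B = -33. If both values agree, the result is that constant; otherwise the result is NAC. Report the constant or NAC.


Meet operation: if both paths give the same constant, result is that constant; if they differ, result is NAC (not-a-constant).
Path A: -6, Path B: -33 -> differ
Result: not-a-constant -> NAC

NAC


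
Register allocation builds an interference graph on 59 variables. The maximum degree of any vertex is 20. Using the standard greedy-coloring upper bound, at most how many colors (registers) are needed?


Greedy coloring never needs more than (max_degree + 1) colors: when coloring a vertex, at most max_degree neighbors are already colored.
Upper bound = 20 + 1 = 21

21


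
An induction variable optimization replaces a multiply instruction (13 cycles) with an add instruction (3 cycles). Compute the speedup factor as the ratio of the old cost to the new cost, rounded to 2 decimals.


Ratio = mult_cost / add_cost = 13 / 3 = 4.33

4.33


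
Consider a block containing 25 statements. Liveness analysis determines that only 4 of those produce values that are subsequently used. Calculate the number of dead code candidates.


Dead code = total statements - live definitions
= 25 - 4 = 21

21


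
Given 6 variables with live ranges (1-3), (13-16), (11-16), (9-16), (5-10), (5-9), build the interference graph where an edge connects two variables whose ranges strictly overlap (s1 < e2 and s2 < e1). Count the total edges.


Check all pairs for overlapping intervals.
Two intervals (s1,e1) and (s2,e2) overlap if s1 < e2 and s2 < e1.
v0 (1-3) vs v1..v5: overlaps none -> 0
v1 (13-16) vs v2..v5: overlaps v2, v3 -> 2
v2 (11-16) vs v3..v5: overlaps v3 -> 1
v3 (9-16) vs v4..v5: overlaps v4 -> 1
v4 (5-10) vs v5: overlaps v5 -> 1
Total overlapping pairs = 0 + 2 + 1 + 1 + 1 = 5

5


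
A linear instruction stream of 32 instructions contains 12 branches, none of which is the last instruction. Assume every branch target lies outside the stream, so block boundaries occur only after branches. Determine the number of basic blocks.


With no in-sequence branch targets, the leaders are the first instruction plus the instruction after each branch.
Number of basic blocks = branches + 1
= 12 + 1 = 13

13


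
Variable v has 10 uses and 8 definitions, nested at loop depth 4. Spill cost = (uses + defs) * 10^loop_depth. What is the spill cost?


uses + defs = 10 + 8 = 18
10^4 = 10000
Spill cost = 18 * 10000 = 180000

180000


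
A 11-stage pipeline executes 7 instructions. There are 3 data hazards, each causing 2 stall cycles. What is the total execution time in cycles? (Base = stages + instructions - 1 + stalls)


Base cycles = 11 + 7 - 1 = 17
Total stalls = 3 * 2 = 6
Total = 17 + 6 = 23

23


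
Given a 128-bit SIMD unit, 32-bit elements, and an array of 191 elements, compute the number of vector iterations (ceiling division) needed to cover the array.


Width = 128 / 32 = 4 elements per vector op
Iterations = ceil(191 / 4) = 48

48


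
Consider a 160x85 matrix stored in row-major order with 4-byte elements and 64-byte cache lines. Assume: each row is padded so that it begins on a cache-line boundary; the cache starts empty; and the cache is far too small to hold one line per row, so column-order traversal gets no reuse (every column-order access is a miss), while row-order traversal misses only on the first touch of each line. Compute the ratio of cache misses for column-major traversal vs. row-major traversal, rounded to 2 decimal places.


Each row occupies 85 * 4 = 340 bytes and starts on a line boundary, so it spans ceil(340 / 64) = 6 cache lines.
Row-major traversal misses (one per line touched): 160 * ceil(85 * 4 / 64) = 960
Column-major traversal misses (no reuse, every access misses): 160 * 85 = 13600
Ratio = 13600 / 960 = 14.17

14.17


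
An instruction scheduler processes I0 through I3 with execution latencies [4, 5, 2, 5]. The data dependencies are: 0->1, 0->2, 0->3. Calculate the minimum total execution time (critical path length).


Compute longest path through dependency graph: dist(Ik) = max over predecessors of dist + latency(Ik).
dist(I0) = latency 4 = 4
dist(I1) = dist(I0) + 5 = 4 + 5 = 9
dist(I2) = dist(I0) + 2 = 4 + 2 = 6
dist(I3) = dist(I0) + 5 = 4 + 5 = 9
Critical path = max dist = 9

9


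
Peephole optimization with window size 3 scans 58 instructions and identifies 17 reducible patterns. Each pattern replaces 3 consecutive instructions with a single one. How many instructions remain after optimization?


Each match removes 2 instructions.
Total removed = 17 * 2 = 34
Remaining = 58 - 34 = 24

24


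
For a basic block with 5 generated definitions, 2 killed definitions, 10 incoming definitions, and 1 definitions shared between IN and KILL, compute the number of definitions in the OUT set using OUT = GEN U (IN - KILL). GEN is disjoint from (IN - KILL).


IN - KILL: 10 - 1 = 9 surviving definitions
OUT = GEN + surviving = 5 + 9 = 14

14


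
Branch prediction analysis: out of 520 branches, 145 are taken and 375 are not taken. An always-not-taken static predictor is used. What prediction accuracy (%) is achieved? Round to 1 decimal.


Predictor: always-not-taken
Correct predictions = 375
Accuracy = 375 / 520 * 100 = 72.1%

72.1


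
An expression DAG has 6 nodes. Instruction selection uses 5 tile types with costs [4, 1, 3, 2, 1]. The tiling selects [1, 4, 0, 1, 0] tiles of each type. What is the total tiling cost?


Total cost = sum(count_i * cost_i)
= 1*4 + 4*1 + 0*3 + 1*2 + 0*1
= 10

10


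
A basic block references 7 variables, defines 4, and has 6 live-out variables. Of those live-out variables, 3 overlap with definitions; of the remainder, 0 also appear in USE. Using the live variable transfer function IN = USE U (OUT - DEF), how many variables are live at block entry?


OUT - DEF: 6 - 3 = 3
|IN| = |USE| + |OUT - DEF| - |USE ∩ (OUT - DEF)| = 7 + 3 - 0 = 10

10


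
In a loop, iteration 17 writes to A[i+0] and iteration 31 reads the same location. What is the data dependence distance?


Distance = read iteration - write iteration
= 31 - 17 = 14

14


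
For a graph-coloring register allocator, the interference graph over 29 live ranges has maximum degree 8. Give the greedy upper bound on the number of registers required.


Greedy coloring never needs more than (max_degree + 1) colors: when coloring a vertex, at most max_degree neighbors are already colored.
Upper bound = 8 + 1 = 9

9


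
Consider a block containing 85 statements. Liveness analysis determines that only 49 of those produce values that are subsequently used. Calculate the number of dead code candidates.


Dead code = total statements - live definitions
= 85 - 49 = 36

36


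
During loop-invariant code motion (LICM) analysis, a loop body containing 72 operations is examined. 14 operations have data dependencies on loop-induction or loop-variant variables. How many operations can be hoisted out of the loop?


Invariant candidates = total - loop-dependent
= 72 - 14 = 58

58


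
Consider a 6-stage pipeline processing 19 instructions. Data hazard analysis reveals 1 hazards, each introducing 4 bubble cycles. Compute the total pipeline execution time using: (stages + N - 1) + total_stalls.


Base cycles = 6 + 19 - 1 = 24
Total stalls = 1 * 4 = 4
Total = 24 + 4 = 28

28


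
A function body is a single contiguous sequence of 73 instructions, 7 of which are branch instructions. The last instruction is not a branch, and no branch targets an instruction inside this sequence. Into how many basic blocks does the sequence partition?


With no in-sequence branch targets, the leaders are the first instruction plus the instruction after each branch.
Number of basic blocks = branches + 1
= 7 + 1 = 8

8


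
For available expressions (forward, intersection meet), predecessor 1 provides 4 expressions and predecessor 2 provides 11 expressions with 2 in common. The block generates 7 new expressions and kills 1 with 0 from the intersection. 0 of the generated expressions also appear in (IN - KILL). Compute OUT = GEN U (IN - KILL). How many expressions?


IN = intersection of predecessors = 2
IN - KILL = 2 - 0 = 2
|OUT| = |GEN| + |IN - KILL| - |GEN ∩ (IN - KILL)| = 7 + 2 - 0 = 9

9


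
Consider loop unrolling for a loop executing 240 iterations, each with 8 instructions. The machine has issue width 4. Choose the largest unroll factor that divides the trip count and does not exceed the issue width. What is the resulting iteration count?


Largest divisor of 240 <= 4 is 4
New iterations = 240 / 4 = 60

60


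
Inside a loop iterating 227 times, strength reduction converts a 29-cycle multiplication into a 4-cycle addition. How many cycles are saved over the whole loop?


Per-iteration saving = 29 - 4 = 25
Total saved = 227 * 25 = 5675

5675


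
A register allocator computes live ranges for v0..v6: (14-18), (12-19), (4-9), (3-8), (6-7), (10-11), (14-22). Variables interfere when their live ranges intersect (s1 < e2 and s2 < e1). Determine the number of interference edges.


Check all pairs for overlapping intervals.
Two intervals (s1,e1) and (s2,e2) overlap if s1 < e2 and s2 < e1.
v0 (14-18) vs v1..v6: overlaps v1, v6 -> 2
v1 (12-19) vs v2..v6: overlaps v6 -> 1
v2 (4-9) vs v3..v6: overlaps v3, v4 -> 2
v3 (3-8) vs v4..v6: overlaps v4 -> 1
v4 (6-7) vs v5..v6: overlaps none -> 0
v5 (10-11) vs v6: overlaps none -> 0
Total overlapping pairs = 2 + 1 + 2 + 1 + 0 + 0 = 6

6


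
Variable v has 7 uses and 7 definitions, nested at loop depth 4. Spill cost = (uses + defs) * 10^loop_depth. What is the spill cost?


uses + defs = 7 + 7 = 14
10^4 = 10000
Spill cost = 14 * 10000 = 140000

140000


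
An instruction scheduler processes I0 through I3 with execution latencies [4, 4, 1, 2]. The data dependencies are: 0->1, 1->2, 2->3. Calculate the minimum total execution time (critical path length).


Compute longest path through dependency graph: dist(Ik) = max over predecessors of dist + latency(Ik).
dist(I0) = latency 4 = 4
dist(I1) = dist(I0) + 4 = 4 + 4 = 8
dist(I2) = dist(I1) + 1 = 8 + 1 = 9
dist(I3) = dist(I2) + 2 = 9 + 2 = 11
Critical path = max dist = 11

11


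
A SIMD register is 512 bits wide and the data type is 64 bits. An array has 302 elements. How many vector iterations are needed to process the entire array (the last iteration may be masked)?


Width = 512 / 64 = 8 elements per vector op
Iterations = ceil(302 / 8) = 38

38


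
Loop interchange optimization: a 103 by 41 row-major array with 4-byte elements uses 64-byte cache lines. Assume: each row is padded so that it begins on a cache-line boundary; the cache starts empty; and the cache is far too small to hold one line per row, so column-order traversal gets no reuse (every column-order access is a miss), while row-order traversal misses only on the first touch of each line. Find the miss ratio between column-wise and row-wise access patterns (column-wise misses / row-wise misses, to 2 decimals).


Each row occupies 41 * 4 = 164 bytes and starts on a line boundary, so it spans ceil(164 / 64) = 3 cache lines.
Row-major traversal misses (one per line touched): 103 * ceil(41 * 4 / 64) = 309
Column-major traversal misses (no reuse, every access misses): 103 * 41 = 4223
Ratio = 4223 / 309 = 13.67

13.67
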